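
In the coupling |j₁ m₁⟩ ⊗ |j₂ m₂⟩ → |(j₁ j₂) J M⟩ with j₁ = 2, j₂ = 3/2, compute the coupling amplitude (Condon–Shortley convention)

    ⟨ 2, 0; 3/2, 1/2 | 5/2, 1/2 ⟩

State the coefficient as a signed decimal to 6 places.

triangle: 1!×3!×2!/7! = 12/5040
(j±m)!: 2!×2!×2!×1!×3!×2! = 96
prefactor² = (2J+1)×Δ×N² = 48/35
  k=0: +1/(0!×1!×2!×2!×1!×0!) = 1/4
  k=1: −1/(1!×0!×1!×1!×2!×1!) = -1/2
Σ = -1/4  ⇒  CG² = 48/35×(-1/4)² = 3/35
CG = −√(3/35) = -0.292770

−√(3/35) = -0.292770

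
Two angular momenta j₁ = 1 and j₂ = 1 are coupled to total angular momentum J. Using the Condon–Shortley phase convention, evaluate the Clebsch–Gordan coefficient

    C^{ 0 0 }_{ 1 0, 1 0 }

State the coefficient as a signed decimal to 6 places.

j₁+j₂−J=2  J+j₁−j₂=0  J−j₁+j₂=0  j₁+j₂+J+1=3
(j₁±m₁, j₂±m₂, J±M) = (1,1,1,1,0,0)
P² = 1/3
sum k=1..1:
  [1] −1/1 = -1
S = -1
C² = P²·S² = 1/3 ; C = -0.577350

-0.577350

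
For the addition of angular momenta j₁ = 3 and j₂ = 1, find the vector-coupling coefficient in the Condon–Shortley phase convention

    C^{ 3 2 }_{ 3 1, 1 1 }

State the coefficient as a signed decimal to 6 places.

-0.645497  (= −√(5/12))

j₁+j₂−J=1  J+j₁−j₂=5  J−j₁+j₂=1  j₁+j₂+J+1=8
(j₁±m₁, j₂±m₂, J±M) = (4,2,2,0,5,1)
P² = 240
sum k=1..1:
  [1] −1/24 = -1/24
S = -1/24
C² = P²·S² = 5/12 ; C = -0.645497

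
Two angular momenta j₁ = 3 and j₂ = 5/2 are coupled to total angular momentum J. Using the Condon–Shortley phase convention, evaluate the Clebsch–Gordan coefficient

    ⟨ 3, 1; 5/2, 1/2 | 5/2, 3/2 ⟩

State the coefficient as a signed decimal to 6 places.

triangle: 3!×3!×2!/9! = 72/362880
(j±m)!: 4!×2!×3!×2!×4!×1! = 13824
prefactor² = (2J+1)×Δ×N² = 576/35
  k=1: −1/(1!×2!×1!×2!×2!×0!) = -1/8
  k=2: +1/(2!×1!×0!×1!×3!×1!) = 1/12
Σ = -1/24  ⇒  CG² = 576/35×(-1/24)² = 1/35
CG = −√(1/35) = -0.169031

-0.169031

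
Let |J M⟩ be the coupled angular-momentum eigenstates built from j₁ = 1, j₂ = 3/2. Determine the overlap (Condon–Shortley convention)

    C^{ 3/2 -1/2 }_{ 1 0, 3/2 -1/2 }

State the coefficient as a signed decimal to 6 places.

+0.258199  (= +√(1/15))

triangle: 1!·1!·2!/5! = 2/120
(j±m)!: 1!·1!·1!·2!·1!·2! = 4
prefactor² = (2J+1)·Δ·N² = 4/15
  k=0: +1/(0!·1!·1!·1!·0!·1!) = 1
  k=1: −1/(1!·0!·0!·0!·1!·2!) = -1/2
Σ = 1/2  ⇒  CG² = 4/15·1/2² = 1/15
CG = +√(1/15) = +0.258199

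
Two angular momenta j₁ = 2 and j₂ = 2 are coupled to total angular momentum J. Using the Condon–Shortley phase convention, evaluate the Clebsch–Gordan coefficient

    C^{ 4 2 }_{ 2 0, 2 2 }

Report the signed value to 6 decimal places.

+√(3/14) ≈ +0.462910

√[9·0!4!4!/9! · 2!2!4!0!6!2!] = √(13824/7)
  +(−1)^0/∏(0,0,2,4,2,0)! = 1/96  (running 1/96)
⟨..|..⟩ = √(13824/7)·(1/96) = +0.462910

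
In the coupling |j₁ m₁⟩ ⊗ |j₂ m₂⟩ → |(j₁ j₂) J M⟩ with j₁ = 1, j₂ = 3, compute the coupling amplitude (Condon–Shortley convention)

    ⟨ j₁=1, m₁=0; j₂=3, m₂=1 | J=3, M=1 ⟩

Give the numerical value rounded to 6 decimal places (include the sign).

−√(1/12) ≈ -0.288675

j₁+j₂−J=1  J+j₁−j₂=1  J−j₁+j₂=5  j₁+j₂+J+1=8
(j₁±m₁, j₂±m₂, J±M) = (1,1,4,2,4,2)
P² = 48
sum k=0..1:
  [0] +1/24 = 1/24
  [1] −1/12 = -1/12
S = -1/24
C² = P²·S² = 1/12 ; C = -0.288675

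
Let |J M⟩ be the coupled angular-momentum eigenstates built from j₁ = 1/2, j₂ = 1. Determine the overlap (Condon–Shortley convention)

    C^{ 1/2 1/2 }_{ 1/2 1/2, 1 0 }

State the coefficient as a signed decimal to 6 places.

√[2·1!0!1!/3! · 1!0!1!1!1!0!] = √(1/3)
  +(−1)^0/∏(0,1,0,1,0,0)! = 1  (running 1)
⟨..|..⟩ = √(1/3)·(1) = +0.577350

+√(1/3) ≈ +0.577350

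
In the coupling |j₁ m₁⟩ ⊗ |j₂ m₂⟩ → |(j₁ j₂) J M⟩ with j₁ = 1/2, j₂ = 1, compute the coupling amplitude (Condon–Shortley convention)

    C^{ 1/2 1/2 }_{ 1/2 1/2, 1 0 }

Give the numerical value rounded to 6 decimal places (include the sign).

triangle: 1!*0!*1!/3! = 1/6
(j±m)!: 1!*0!*1!*1!*1!*0! = 1
prefactor² = (2J+1)*Δ*N² = 1/3
  k=0: +1/(0!*1!*0!*1!*0!*0!) = 1
Σ = 1  ⇒  CG² = 1/3*1² = 1/3
CG = +√(1/3) = +0.577350

+√(1/3) ≈ +0.577350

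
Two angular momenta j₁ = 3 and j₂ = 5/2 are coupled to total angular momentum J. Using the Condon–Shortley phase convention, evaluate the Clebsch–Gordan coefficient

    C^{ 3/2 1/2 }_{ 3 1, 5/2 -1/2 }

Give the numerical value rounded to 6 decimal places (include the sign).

−√(1/105) ≈ -0.097590

√[4·4!2!1!/8! · 4!2!2!3!2!1!] = √(192/35)
  +(−1)^1/∏(1,3,1,1,1,0)! = -1/6  (running -1/6)
  +(−1)^2/∏(2,2,0,0,2,1)! = 1/8  (running -1/24)
⟨..|..⟩ = √(192/35)·(-1/24) = -0.097590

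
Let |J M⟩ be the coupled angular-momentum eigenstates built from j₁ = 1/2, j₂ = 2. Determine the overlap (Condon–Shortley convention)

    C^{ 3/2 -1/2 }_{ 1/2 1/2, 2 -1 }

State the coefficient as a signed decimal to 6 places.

+√(3/5) ≈ +0.774597

√[4·1!0!3!/5! · 1!0!1!3!1!2!] = √(12/5)
  +(−1)^0/∏(0,1,0,1,0,2)! = 1/2  (running 1/2)
⟨..|..⟩ = √(12/5)·(1/2) = +0.774597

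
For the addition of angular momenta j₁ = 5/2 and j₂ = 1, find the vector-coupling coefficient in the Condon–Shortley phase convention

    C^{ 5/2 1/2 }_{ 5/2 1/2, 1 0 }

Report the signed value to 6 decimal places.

+0.169031  (= +√(1/35))

triangle: 1!*4!*1!/7! = 24/5040
(j±m)!: 3!*2!*1!*1!*3!*2! = 144
prefactor² = (2J+1)*Δ*N² = 144/35
  k=0: +1/(0!*1!*2!*1!*2!*0!) = 1/4
  k=1: −1/(1!*0!*1!*0!*3!*1!) = -1/6
Σ = 1/12  ⇒  CG² = 144/35*1/12² = 1/35
CG = +√(1/35) = +0.169031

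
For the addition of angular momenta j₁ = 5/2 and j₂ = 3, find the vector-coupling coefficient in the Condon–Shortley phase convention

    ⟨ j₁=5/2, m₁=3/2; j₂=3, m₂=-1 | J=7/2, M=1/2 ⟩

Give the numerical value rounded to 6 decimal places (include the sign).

+0.356348

j₁+j₂−J=2  J+j₁−j₂=3  J−j₁+j₂=4  j₁+j₂+J+1=10
(j₁±m₁, j₂±m₂, J±M) = (4,1,2,4,4,3)
P² = 18432/175
sum k=0..1:
  [0] +1/16 = 1/16
  [1] −1/36 = -1/36
S = 5/144
C² = P²·S² = 8/63 ; C = +0.356348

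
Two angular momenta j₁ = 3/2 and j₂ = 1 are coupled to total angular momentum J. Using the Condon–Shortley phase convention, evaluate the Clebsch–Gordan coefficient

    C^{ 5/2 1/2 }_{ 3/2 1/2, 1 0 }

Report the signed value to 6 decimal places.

+0.774597

j₁+j₂−J=0  J+j₁−j₂=3  J−j₁+j₂=2  j₁+j₂+J+1=6
(j₁±m₁, j₂±m₂, J±M) = (2,1,1,1,3,2)
P² = 12/5
sum k=0..0:
  [0] +1/2 = 1/2
S = 1/2
C² = P²·S² = 3/5 ; C = +0.774597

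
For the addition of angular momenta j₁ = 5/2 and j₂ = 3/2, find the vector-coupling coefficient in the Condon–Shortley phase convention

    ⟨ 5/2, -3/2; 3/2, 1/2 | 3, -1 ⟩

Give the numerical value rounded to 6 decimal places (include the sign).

√[7·1!4!2!/8! · 1!4!2!1!2!4!] = √(96/5)
  +(−1)^0/∏(0,1,4,2,0,0)! = 1/48  (running 1/48)
  +(−1)^1/∏(1,0,3,1,1,1)! = -1/6  (running -7/48)
⟨..|..⟩ = √(96/5)·(-7/48) = -0.639010

−√(49/120) ≈ -0.639010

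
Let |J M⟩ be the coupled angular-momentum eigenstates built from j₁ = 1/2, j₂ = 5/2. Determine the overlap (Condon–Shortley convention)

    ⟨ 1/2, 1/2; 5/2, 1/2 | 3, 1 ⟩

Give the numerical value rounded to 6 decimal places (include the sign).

j₁+j₂−J=0  J+j₁−j₂=1  J−j₁+j₂=5  j₁+j₂+J+1=7
(j₁±m₁, j₂±m₂, J±M) = (1,0,3,2,4,2)
P² = 96
sum k=0..0:
  [0] +1/12 = 1/12
S = 1/12
C² = P²·S² = 2/3 ; C = +0.816497

+0.816497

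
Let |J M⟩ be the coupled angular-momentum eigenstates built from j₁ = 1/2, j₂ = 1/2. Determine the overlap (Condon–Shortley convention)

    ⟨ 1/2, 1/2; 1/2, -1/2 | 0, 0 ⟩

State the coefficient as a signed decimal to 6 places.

+√(1/2) ≈ +0.707107

√[1·1!0!0!/2! · 1!0!0!1!0!0!] = √(1/2)
  +(−1)^0/∏(0,1,0,0,0,0)! = 1  (running 1)
⟨..|..⟩ = √(1/2)·(1) = +0.707107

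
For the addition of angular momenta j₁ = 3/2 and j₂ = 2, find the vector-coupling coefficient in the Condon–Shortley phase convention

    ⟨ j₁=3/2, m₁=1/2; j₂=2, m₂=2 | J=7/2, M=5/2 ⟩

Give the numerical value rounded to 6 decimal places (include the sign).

+0.654654

triangle: 0!×3!×4!/8! = 144/40320
(j±m)!: 2!×1!×4!×0!×6!×1! = 34560
prefactor² = (2J+1)×Δ×N² = 6912/7
  k=0: +1/(0!×0!×1!×4!×2!×0!) = 1/48
Σ = 1/48  ⇒  CG² = 6912/7×1/48² = 3/7
CG = +√(3/7) = +0.654654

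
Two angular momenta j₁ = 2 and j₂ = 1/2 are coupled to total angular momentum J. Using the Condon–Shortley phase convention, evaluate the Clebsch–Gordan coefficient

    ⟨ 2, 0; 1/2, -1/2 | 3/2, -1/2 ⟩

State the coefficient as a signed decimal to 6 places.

triangle: 1!*3!*0!/5! = 6/120
(j±m)!: 2!*2!*0!*1!*1!*2! = 8
prefactor² = (2J+1)*Δ*N² = 8/5
  k=0: +1/(0!*1!*2!*0!*1!*0!) = 1/2
Σ = 1/2  ⇒  CG² = 8/5*1/2² = 2/5
CG = +√(2/5) = +0.632456

+√(2/5) ≈ +0.632456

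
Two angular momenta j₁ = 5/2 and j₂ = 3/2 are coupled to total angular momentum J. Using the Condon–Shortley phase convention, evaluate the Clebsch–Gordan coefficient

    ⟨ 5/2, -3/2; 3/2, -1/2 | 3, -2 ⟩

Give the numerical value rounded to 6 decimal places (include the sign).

j₁+j₂−J=1  J+j₁−j₂=4  J−j₁+j₂=2  j₁+j₂+J+1=8
(j₁±m₁, j₂±m₂, J±M) = (1,4,1,2,1,5)
P² = 48
sum k=0..1:
  [0] +1/24 = 1/24
  [1] −1/12 = -1/12
S = -1/24
C² = P²·S² = 1/12 ; C = -0.288675

−√(1/12) = -0.288675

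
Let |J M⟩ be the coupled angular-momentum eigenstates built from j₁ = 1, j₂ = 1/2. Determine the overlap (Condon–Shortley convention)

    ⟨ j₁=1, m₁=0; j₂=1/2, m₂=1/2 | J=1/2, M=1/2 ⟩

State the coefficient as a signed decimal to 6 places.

−√(1/3) ≈ -0.577350

triangle: 1!×1!×0!/3! = 1/6
(j±m)!: 1!×1!×1!×0!×1!×0! = 1
prefactor² = (2J+1)×Δ×N² = 1/3
  k=1: −1/(1!×0!×0!×0!×1!×0!) = -1
Σ = -1  ⇒  CG² = 1/3×(-1)² = 1/3
CG = −√(1/3) = -0.577350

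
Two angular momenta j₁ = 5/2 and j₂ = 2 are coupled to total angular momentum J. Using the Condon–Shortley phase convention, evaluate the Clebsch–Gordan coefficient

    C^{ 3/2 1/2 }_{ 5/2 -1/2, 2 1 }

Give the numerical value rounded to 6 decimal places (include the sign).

+0.487950

√[4·3!2!1!/7! · 2!3!3!1!2!1!] = √(48/35)
  +(−1)^2/∏(2,1,1,1,1,0)! = 1/2  (running 1/2)
  +(−1)^3/∏(3,0,0,0,2,1)! = -1/12  (running 5/12)
⟨..|..⟩ = √(48/35)·(5/12) = +0.487950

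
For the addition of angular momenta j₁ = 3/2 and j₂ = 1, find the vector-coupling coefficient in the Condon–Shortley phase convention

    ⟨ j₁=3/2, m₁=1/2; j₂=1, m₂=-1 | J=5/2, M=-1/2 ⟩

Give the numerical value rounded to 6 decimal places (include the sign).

+0.547723  (= +√(3/10))

√[6·0!3!2!/6! · 2!1!0!2!2!3!] = √(24/5)
  +(−1)^0/∏(0,0,1,0,2,2)! = 1/4  (running 1/4)
⟨..|..⟩ = √(24/5)·(1/4) = +0.547723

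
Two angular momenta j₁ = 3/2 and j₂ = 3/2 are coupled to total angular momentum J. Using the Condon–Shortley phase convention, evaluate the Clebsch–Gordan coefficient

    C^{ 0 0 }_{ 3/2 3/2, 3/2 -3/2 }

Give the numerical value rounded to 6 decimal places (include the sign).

+√(1/4) = +0.500000

triangle: 3!·0!·0!/4! = 6/24
(j±m)!: 3!·0!·0!·3!·0!·0! = 36
prefactor² = (2J+1)·Δ·N² = 9
  k=0: +1/(0!·3!·0!·0!·0!·0!) = 1/6
Σ = 1/6  ⇒  CG² = 9·1/6² = 1/4
CG = +√(1/4) = +0.500000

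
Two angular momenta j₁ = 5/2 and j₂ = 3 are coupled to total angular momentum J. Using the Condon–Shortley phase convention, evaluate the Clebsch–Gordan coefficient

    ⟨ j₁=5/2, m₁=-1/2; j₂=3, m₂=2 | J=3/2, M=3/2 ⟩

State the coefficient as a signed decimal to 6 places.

triangle: 4!*1!*2!/8! = 48/40320
(j±m)!: 2!*3!*5!*1!*3!*0! = 8640
prefactor² = (2J+1)*Δ*N² = 288/7
  k=3: −1/(3!*1!*0!*2!*1!*0!) = -1/12
Σ = -1/12  ⇒  CG² = 288/7*(-1/12)² = 2/7
CG = −√(2/7) = -0.534522

-0.534522  (= −√(2/7))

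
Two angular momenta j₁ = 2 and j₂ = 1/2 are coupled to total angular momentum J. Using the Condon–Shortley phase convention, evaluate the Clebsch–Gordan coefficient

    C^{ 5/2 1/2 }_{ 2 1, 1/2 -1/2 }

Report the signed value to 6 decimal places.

√[6·0!4!1!/6! · 3!1!0!1!3!2!] = √(72/5)
  +(−1)^0/∏(0,0,1,0,3,1)! = 1/6  (running 1/6)
⟨..|..⟩ = √(72/5)·(1/6) = +0.632456

+√(2/5) = +0.632456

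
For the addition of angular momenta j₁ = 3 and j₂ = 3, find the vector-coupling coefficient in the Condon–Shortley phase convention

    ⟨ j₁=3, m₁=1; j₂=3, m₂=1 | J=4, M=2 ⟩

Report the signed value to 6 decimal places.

-0.509647

√[9·2!4!4!/11! · 4!2!4!2!6!2!] = √(331776/385)
  +(−1)^0/∏(0,2,2,4,2,0)! = 1/192  (running 1/192)
  +(−1)^1/∏(1,1,1,3,3,1)! = -1/36  (running -13/576)
  +(−1)^2/∏(2,0,0,2,4,2)! = 1/192  (running -5/288)
⟨..|..⟩ = √(331776/385)·(-5/288) = -0.509647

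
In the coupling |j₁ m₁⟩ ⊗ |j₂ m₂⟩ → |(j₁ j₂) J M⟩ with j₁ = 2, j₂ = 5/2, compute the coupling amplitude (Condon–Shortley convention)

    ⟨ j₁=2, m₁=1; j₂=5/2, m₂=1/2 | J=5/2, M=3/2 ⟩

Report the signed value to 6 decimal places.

j₁+j₂−J=2  J+j₁−j₂=2  J−j₁+j₂=3  j₁+j₂+J+1=8
(j₁±m₁, j₂±m₂, J±M) = (3,1,3,2,4,1)
P² = 216/35
sum k=0..1:
  [0] +1/12 = 1/12
  [1] −1/4 = -1/4
S = -1/6
C² = P²·S² = 6/35 ; C = -0.414039

−√(6/35) ≈ -0.414039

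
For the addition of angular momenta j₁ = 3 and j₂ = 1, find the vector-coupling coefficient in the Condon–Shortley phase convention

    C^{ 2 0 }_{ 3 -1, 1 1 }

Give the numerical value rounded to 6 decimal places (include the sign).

+0.534522  (= +√(2/7))

triangle: 2!·4!·0!/7! = 48/5040
(j±m)!: 2!·4!·2!·0!·2!·2! = 384
prefactor² = (2J+1)·Δ·N² = 128/7
  k=2: +1/(2!·0!·2!·0!·2!·0!) = 1/8
Σ = 1/8  ⇒  CG² = 128/7·1/8² = 2/7
CG = +√(2/7) = +0.534522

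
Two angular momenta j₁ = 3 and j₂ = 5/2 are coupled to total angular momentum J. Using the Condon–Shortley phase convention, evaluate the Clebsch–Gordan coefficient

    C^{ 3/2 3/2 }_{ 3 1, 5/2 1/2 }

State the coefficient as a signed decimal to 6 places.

√[4·4!2!1!/8! · 4!2!3!2!3!0!] = √(576/35)
  +(−1)^2/∏(2,2,0,1,2,0)! = 1/8  (running 1/8)
⟨..|..⟩ = √(576/35)·(1/8) = +0.507093

+0.507093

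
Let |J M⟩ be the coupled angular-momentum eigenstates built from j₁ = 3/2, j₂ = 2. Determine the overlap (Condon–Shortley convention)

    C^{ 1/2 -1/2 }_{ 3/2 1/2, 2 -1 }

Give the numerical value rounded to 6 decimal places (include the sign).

triangle: 3!·0!·1!/5! = 6/120
(j±m)!: 2!·1!·1!·3!·0!·1! = 12
prefactor² = (2J+1)·Δ·N² = 6/5
  k=1: −1/(1!·2!·0!·0!·0!·1!) = -1/2
Σ = -1/2  ⇒  CG² = 6/5·(-1/2)² = 3/10
CG = −√(3/10) = -0.547723

−√(3/10) ≈ -0.547723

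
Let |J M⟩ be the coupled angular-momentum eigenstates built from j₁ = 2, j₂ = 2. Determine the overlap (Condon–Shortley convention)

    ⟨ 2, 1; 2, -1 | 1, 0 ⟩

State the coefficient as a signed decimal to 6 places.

-0.316228  (= −√(1/10))

√[3·3!1!1!/6! · 3!1!1!3!1!1!] = √(9/10)
  +(−1)^0/∏(0,3,1,1,0,0)! = 1/6  (running 1/6)
  +(−1)^1/∏(1,2,0,0,1,1)! = -1/2  (running -1/3)
⟨..|..⟩ = √(9/10)·(-1/3) = -0.316228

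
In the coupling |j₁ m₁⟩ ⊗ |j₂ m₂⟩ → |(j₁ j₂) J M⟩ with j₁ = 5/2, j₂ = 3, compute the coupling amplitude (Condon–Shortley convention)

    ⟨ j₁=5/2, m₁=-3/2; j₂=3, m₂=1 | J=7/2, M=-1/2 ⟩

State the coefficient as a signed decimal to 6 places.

+√(8/63) = +0.356348

j₁+j₂−J=2  J+j₁−j₂=3  J−j₁+j₂=4  j₁+j₂+J+1=10
(j₁±m₁, j₂±m₂, J±M) = (1,4,4,2,3,4)
P² = 18432/175
sum k=1..2:
  [1] −1/36 = -1/36
  [2] +1/16 = 1/16
S = 5/144
C² = P²·S² = 8/63 ; C = +0.356348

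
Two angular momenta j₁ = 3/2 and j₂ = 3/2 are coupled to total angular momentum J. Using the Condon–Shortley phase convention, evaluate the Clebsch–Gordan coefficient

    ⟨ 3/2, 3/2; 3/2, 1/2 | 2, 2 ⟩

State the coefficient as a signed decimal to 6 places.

j₁+j₂−J=1  J+j₁−j₂=2  J−j₁+j₂=2  j₁+j₂+J+1=6
(j₁±m₁, j₂±m₂, J±M) = (3,0,2,1,4,0)
P² = 8
sum k=0..0:
  [0] +1/4 = 1/4
S = 1/4
C² = P²·S² = 1/2 ; C = +0.707107

+√(1/2) = +0.707107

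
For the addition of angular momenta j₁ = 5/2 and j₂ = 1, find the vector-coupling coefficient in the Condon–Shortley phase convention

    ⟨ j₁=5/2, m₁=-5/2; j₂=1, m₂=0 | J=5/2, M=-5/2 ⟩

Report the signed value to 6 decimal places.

j₁+j₂−J=1  J+j₁−j₂=4  J−j₁+j₂=1  j₁+j₂+J+1=7
(j₁±m₁, j₂±m₂, J±M) = (0,5,1,1,0,5)
P² = 2880/7
sum k=1..1:
  [1] −1/24 = -1/24
S = -1/24
C² = P²·S² = 5/7 ; C = -0.845154

-0.845154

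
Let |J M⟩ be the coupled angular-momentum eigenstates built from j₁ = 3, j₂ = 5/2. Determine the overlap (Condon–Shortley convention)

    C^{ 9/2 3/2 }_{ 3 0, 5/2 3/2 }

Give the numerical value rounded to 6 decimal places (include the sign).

-0.540562  (= −√(45/154))

j₁+j₂−J=1  J+j₁−j₂=5  J−j₁+j₂=4  j₁+j₂+J+1=11
(j₁±m₁, j₂±m₂, J±M) = (3,3,4,1,6,3)
P² = 207360/77
sum k=0..1:
  [0] +1/288 = 1/288
  [1] −1/72 = -1/72
S = -1/96
C² = P²·S² = 45/154 ; C = -0.540562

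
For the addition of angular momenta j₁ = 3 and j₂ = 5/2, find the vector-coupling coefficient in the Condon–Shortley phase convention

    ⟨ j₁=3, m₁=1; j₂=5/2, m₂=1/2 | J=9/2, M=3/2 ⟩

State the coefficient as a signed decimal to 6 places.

j₁+j₂−J=1  J+j₁−j₂=5  J−j₁+j₂=4  j₁+j₂+J+1=11
(j₁±m₁, j₂±m₂, J±M) = (4,2,3,2,6,3)
P² = 138240/77
sum k=0..1:
  [0] +1/72 = 1/72
  [1] −1/96 = -1/96
S = 1/288
C² = P²·S² = 5/231 ; C = +0.147122

+√(5/231) = +0.147122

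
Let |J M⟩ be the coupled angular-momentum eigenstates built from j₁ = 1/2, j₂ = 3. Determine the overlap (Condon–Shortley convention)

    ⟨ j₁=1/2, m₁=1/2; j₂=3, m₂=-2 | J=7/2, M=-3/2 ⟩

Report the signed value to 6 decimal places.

√[8·0!1!6!/8! · 1!0!1!5!2!5!] = √(28800/7)
  +(−1)^0/∏(0,0,0,1,1,5)! = 1/120  (running 1/120)
⟨..|..⟩ = √(28800/7)·(1/120) = +0.534522

+0.534522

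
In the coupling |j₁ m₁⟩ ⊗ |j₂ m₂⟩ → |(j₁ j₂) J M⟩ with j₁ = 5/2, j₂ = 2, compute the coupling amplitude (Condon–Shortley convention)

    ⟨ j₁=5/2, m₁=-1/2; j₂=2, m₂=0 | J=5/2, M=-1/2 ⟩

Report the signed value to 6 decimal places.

triangle: 2!×3!×2!/8! = 24/40320
(j±m)!: 2!×3!×2!×2!×2!×3! = 576
prefactor² = (2J+1)×Δ×N² = 72/35
  k=0: +1/(0!×2!×3!×2!×0!×0!) = 1/24
  k=1: −1/(1!×1!×2!×1!×1!×1!) = -1/2
  k=2: +1/(2!×0!×1!×0!×2!×2!) = 1/8
Σ = -1/3  ⇒  CG² = 72/35×(-1/3)² = 8/35
CG = −√(8/35) = -0.478091

−√(8/35) = -0.478091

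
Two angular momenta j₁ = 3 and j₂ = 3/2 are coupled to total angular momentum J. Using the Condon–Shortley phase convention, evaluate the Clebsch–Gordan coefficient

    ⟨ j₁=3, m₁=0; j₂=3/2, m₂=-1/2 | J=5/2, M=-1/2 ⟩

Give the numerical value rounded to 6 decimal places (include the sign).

−√(6/35) = -0.414039

√[6·2!4!1!/8! · 3!3!1!2!2!3!] = √(216/35)
  +(−1)^0/∏(0,2,3,1,1,0)! = 1/12  (running 1/12)
  +(−1)^1/∏(1,1,2,0,2,1)! = -1/4  (running -1/6)
⟨..|..⟩ = √(216/35)·(-1/6) = -0.414039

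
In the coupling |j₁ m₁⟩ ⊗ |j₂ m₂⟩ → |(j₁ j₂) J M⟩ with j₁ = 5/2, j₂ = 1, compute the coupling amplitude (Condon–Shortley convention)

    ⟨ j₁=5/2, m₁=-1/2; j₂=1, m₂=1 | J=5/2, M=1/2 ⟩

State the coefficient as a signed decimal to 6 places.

√[6·1!4!1!/7! · 2!3!2!0!3!2!] = √(288/35)
  +(−1)^1/∏(1,0,2,1,2,0)! = -1/4  (running -1/4)
⟨..|..⟩ = √(288/35)·(-1/4) = -0.717137

−√(18/35) ≈ -0.717137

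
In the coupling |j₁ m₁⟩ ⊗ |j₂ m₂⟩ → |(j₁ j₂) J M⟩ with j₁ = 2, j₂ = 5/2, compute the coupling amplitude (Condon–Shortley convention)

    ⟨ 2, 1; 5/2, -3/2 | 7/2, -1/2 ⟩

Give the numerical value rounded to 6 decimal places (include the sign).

triangle: 1!·3!·4!/9! = 144/362880
(j±m)!: 3!·1!·1!·4!·3!·4! = 20736
prefactor² = (2J+1)·Δ·N² = 2304/35
  k=0: +1/(0!·1!·1!·1!·2!·3!) = 1/12
  k=1: −1/(1!·0!·0!·0!·3!·4!) = -1/144
Σ = 11/144  ⇒  CG² = 2304/35·11/144² = 121/315
CG = +√(121/315) = +0.619780

+0.619780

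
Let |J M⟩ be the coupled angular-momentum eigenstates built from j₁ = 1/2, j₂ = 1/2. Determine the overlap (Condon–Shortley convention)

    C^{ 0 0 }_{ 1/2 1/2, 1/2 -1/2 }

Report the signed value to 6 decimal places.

+0.707107  (= +√(1/2))

√[1·1!0!0!/2! · 1!0!0!1!0!0!] = √(1/2)
  +(−1)^0/∏(0,1,0,0,0,0)! = 1  (running 1)
⟨..|..⟩ = √(1/2)·(1) = +0.707107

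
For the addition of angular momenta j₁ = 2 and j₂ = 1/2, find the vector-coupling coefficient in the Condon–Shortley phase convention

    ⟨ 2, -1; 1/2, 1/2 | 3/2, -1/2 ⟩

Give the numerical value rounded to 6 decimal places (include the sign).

√[4·1!3!0!/5! · 1!3!1!0!1!2!] = √(12/5)
  +(−1)^1/∏(1,0,2,0,1,0)! = -1/2  (running -1/2)
⟨..|..⟩ = √(12/5)·(-1/2) = -0.774597

−√(3/5) = -0.774597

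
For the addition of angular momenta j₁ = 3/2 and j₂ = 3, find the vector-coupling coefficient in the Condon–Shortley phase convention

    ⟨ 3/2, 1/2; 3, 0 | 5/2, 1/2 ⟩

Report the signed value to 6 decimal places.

j₁+j₂−J=2  J+j₁−j₂=1  J−j₁+j₂=4  j₁+j₂+J+1=8
(j₁±m₁, j₂±m₂, J±M) = (2,1,3,3,3,2)
P² = 216/35
sum k=0..1:
  [0] +1/12 = 1/12
  [1] −1/4 = -1/4
S = -1/6
C² = P²·S² = 6/35 ; C = -0.414039

−√(6/35) ≈ -0.414039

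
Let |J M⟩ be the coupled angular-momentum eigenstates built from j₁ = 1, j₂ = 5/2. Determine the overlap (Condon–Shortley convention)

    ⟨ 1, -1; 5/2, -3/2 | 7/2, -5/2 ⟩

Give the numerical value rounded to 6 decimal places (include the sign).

+0.845154  (= +√(5/7))

triangle: 0!×2!×5!/8! = 240/40320
(j±m)!: 0!×2!×1!×4!×1!×6! = 34560
prefactor² = (2J+1)×Δ×N² = 11520/7
  k=0: +1/(0!×0!×2!×1!×0!×4!) = 1/48
Σ = 1/48  ⇒  CG² = 11520/7×1/48² = 5/7
CG = +√(5/7) = +0.845154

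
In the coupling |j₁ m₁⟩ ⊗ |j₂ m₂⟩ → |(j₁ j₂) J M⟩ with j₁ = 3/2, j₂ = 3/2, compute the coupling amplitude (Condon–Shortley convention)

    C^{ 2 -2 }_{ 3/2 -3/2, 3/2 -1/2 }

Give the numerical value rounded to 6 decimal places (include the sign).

√[5·1!2!2!/6! · 0!3!1!2!0!4!] = √(8)
  +(−1)^1/∏(1,0,2,0,0,2)! = -1/4  (running -1/4)
⟨..|..⟩ = √(8)·(-1/4) = -0.707107

−√(1/2) ≈ -0.707107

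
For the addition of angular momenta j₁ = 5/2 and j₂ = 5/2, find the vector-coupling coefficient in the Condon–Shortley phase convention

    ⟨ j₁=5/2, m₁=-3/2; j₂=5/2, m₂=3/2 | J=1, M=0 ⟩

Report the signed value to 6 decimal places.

-0.358569

j₁+j₂−J=4  J+j₁−j₂=1  J−j₁+j₂=1  j₁+j₂+J+1=7
(j₁±m₁, j₂±m₂, J±M) = (1,4,4,1,1,1)
P² = 288/35
sum k=3..4:
  [3] −1/6 = -1/6
  [4] +1/24 = 1/24
S = -1/8
C² = P²·S² = 9/70 ; C = -0.358569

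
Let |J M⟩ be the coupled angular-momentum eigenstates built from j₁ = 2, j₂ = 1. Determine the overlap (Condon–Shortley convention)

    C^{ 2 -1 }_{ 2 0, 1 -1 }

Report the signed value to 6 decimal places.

triangle: 1!·3!·1!/6! = 6/720
(j±m)!: 2!·2!·0!·2!·1!·3! = 48
prefactor² = (2J+1)·Δ·N² = 2
  k=0: +1/(0!·1!·2!·0!·1!·1!) = 1/2
Σ = 1/2  ⇒  CG² = 2·1/2² = 1/2
CG = +√(1/2) = +0.707107

+0.707107  (= +√(1/2))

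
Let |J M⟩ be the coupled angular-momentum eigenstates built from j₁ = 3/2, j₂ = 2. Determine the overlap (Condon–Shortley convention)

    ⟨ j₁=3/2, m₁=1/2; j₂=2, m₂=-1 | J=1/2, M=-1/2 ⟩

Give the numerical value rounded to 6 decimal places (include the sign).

j₁+j₂−J=3  J+j₁−j₂=0  J−j₁+j₂=1  j₁+j₂+J+1=5
(j₁±m₁, j₂±m₂, J±M) = (2,1,1,3,0,1)
P² = 6/5
sum k=1..1:
  [1] −1/2 = -1/2
S = -1/2
C² = P²·S² = 3/10 ; C = -0.547723

-0.547723  (= −√(3/10))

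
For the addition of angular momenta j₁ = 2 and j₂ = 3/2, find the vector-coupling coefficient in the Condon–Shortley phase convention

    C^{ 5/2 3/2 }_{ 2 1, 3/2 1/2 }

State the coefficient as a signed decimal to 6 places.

triangle: 1!×3!×2!/7! = 12/5040
(j±m)!: 3!×1!×2!×1!×4!×1! = 288
prefactor² = (2J+1)×Δ×N² = 144/35
  k=0: +1/(0!×1!×1!×2!×2!×0!) = 1/4
  k=1: −1/(1!×0!×0!×1!×3!×1!) = -1/6
Σ = 1/12  ⇒  CG² = 144/35×1/12² = 1/35
CG = +√(1/35) = +0.169031

+0.169031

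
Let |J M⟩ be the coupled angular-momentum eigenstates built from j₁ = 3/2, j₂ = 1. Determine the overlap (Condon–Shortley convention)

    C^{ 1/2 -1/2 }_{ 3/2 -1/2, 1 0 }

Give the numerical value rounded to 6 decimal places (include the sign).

−√(1/3) = -0.577350

√[2·2!1!0!/4! · 1!2!1!1!0!1!] = √(1/3)
  +(−1)^1/∏(1,1,1,0,0,0)! = -1  (running -1)
⟨..|..⟩ = √(1/3)·(-1) = -0.577350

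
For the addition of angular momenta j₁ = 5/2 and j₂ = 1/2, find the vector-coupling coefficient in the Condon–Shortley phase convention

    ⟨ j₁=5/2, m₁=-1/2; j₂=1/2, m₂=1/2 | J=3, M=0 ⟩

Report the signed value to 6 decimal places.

j₁+j₂−J=0  J+j₁−j₂=5  J−j₁+j₂=1  j₁+j₂+J+1=7
(j₁±m₁, j₂±m₂, J±M) = (2,3,1,0,3,3)
P² = 72
sum k=0..0:
  [0] +1/12 = 1/12
S = 1/12
C² = P²·S² = 1/2 ; C = +0.707107

+0.707107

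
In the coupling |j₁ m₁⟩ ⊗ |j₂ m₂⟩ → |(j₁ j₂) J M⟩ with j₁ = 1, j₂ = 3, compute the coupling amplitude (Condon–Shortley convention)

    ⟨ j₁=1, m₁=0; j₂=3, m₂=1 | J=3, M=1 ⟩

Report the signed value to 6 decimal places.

√[7·1!1!5!/8! · 1!1!4!2!4!2!] = √(48)
  +(−1)^0/∏(0,1,1,4,0,1)! = 1/24  (running 1/24)
  +(−1)^1/∏(1,0,0,3,1,2)! = -1/12  (running -1/24)
⟨..|..⟩ = √(48)·(-1/24) = -0.288675

-0.288675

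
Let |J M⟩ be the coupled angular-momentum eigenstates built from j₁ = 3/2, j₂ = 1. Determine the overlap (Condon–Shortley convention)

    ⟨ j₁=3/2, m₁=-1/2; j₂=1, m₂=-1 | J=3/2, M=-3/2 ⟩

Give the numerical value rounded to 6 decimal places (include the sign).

+√(2/5) ≈ +0.632456

j₁+j₂−J=1  J+j₁−j₂=2  J−j₁+j₂=1  j₁+j₂+J+1=5
(j₁±m₁, j₂±m₂, J±M) = (1,2,0,2,0,3)
P² = 8/5
sum k=0..0:
  [0] +1/2 = 1/2
S = 1/2
C² = P²·S² = 2/5 ; C = +0.632456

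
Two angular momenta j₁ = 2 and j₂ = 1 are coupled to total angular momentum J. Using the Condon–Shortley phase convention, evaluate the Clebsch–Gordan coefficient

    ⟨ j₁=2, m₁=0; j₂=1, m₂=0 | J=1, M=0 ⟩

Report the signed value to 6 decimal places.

−√(2/5) = -0.632456

j₁+j₂−J=2  J+j₁−j₂=2  J−j₁+j₂=0  j₁+j₂+J+1=5
(j₁±m₁, j₂±m₂, J±M) = (2,2,1,1,1,1)
P² = 2/5
sum k=1..1:
  [1] −1/1 = -1
S = -1
C² = P²·S² = 2/5 ; C = -0.632456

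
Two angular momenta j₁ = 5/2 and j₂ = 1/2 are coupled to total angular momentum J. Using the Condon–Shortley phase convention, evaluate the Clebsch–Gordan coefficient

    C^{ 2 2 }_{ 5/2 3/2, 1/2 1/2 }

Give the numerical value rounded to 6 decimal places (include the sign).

−√(1/6) = -0.408248

triangle: 1!×4!×0!/6! = 24/720
(j±m)!: 4!×1!×1!×0!×4!×0! = 576
prefactor² = (2J+1)×Δ×N² = 96
  k=1: −1/(1!×0!×0!×0!×4!×0!) = -1/24
Σ = -1/24  ⇒  CG² = 96×(-1/24)² = 1/6
CG = −√(1/6) = -0.408248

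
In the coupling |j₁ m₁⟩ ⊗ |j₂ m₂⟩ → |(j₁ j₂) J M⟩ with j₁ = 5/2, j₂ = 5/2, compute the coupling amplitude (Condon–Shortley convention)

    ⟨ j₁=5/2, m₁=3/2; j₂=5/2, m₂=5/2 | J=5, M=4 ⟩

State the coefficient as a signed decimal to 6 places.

j₁+j₂−J=0  J+j₁−j₂=5  J−j₁+j₂=5  j₁+j₂+J+1=11
(j₁±m₁, j₂±m₂, J±M) = (4,1,5,0,9,1)
P² = 4147200
sum k=0..0:
  [0] +1/2880 = 1/2880
S = 1/2880
C² = P²·S² = 1/2 ; C = +0.707107

+√(1/2) = +0.707107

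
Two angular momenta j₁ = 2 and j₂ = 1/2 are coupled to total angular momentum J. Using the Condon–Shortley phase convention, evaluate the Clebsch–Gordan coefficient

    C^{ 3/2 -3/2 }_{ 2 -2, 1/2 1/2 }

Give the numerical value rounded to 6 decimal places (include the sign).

√[4·1!3!0!/5! · 0!4!1!0!0!3!] = √(144/5)
  +(−1)^1/∏(1,0,3,0,0,0)! = -1/6  (running -1/6)
⟨..|..⟩ = √(144/5)·(-1/6) = -0.894427

-0.894427  (= −√(4/5))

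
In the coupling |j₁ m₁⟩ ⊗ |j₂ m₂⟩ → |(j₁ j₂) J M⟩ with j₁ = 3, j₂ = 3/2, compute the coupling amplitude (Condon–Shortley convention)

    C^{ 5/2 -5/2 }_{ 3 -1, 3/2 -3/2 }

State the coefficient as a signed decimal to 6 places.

+√(3/28) = +0.327327

√[6·2!4!1!/8! · 2!4!0!3!0!5!] = √(1728/7)
  +(−1)^0/∏(0,2,4,0,0,1)! = 1/48  (running 1/48)
⟨..|..⟩ = √(1728/7)·(1/48) = +0.327327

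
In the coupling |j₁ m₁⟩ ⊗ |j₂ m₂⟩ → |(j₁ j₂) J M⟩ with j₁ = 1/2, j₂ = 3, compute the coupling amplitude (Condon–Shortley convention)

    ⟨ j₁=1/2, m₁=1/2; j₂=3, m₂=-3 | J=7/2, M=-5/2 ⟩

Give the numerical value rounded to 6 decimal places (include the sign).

triangle: 0!*1!*6!/8! = 720/40320
(j±m)!: 1!*0!*0!*6!*1!*6! = 518400
prefactor² = (2J+1)*Δ*N² = 518400/7
  k=0: +1/(0!*0!*0!*0!*1!*6!) = 1/720
Σ = 1/720  ⇒  CG² = 518400/7*1/720² = 1/7
CG = +√(1/7) = +0.377964

+√(1/7) = +0.377964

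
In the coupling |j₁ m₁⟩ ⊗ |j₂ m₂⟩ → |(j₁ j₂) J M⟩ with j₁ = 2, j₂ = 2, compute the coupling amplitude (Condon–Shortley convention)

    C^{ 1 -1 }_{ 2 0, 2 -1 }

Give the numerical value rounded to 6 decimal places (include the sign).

triangle: 3!×1!×1!/6! = 6/720
(j±m)!: 2!×2!×1!×3!×0!×2! = 48
prefactor² = (2J+1)×Δ×N² = 6/5
  k=1: −1/(1!×2!×1!×0!×0!×1!) = -1/2
Σ = -1/2  ⇒  CG² = 6/5×(-1/2)² = 3/10
CG = −√(3/10) = -0.547723

−√(3/10) = -0.547723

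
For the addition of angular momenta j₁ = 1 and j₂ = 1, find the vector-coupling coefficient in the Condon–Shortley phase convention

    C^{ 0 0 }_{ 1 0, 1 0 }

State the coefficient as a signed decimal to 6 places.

j₁+j₂−J=2  J+j₁−j₂=0  J−j₁+j₂=0  j₁+j₂+J+1=3
(j₁±m₁, j₂±m₂, J±M) = (1,1,1,1,0,0)
P² = 1/3
sum k=1..1:
  [1] −1/1 = -1
S = -1
C² = P²·S² = 1/3 ; C = -0.577350

-0.577350  (= −√(1/3))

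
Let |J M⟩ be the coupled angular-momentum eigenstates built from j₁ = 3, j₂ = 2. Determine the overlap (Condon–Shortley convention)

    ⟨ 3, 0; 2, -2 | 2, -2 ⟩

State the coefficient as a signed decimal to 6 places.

+√(1/14) = +0.267261

triangle: 3!*3!*1!/8! = 36/40320
(j±m)!: 3!*3!*0!*4!*0!*4! = 20736
prefactor² = (2J+1)*Δ*N² = 648/7
  k=0: +1/(0!*3!*3!*0!*0!*1!) = 1/36
Σ = 1/36  ⇒  CG² = 648/7*1/36² = 1/14
CG = +√(1/14) = +0.267261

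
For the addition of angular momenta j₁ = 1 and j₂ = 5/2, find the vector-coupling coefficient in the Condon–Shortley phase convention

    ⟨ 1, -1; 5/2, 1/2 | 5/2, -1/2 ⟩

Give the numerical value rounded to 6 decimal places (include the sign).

j₁+j₂−J=1  J+j₁−j₂=1  J−j₁+j₂=4  j₁+j₂+J+1=7
(j₁±m₁, j₂±m₂, J±M) = (0,2,3,2,2,3)
P² = 288/35
sum k=1..1:
  [1] −1/4 = -1/4
S = -1/4
C² = P²·S² = 18/35 ; C = -0.717137

-0.717137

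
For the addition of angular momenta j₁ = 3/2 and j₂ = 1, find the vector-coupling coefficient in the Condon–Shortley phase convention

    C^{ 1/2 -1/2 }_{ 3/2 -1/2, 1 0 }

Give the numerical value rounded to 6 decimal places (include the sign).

triangle: 2!·1!·0!/4! = 2/24
(j±m)!: 1!·2!·1!·1!·0!·1! = 2
prefactor² = (2J+1)·Δ·N² = 1/3
  k=1: −1/(1!·1!·1!·0!·0!·0!) = -1
Σ = -1  ⇒  CG² = 1/3·(-1)² = 1/3
CG = −√(1/3) = -0.577350

-0.577350  (= −√(1/3))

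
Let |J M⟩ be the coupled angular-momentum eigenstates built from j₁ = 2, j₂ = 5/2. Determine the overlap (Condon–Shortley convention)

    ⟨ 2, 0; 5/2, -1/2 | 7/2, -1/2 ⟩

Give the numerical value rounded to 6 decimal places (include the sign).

+√(4/105) ≈ +0.195180

√[8·1!3!4!/9! · 2!2!2!3!3!4!] = √(768/35)
  +(−1)^0/∏(0,1,2,2,1,2)! = 1/8  (running 1/8)
  +(−1)^1/∏(1,0,1,1,2,3)! = -1/12  (running 1/24)
⟨..|..⟩ = √(768/35)·(1/24) = +0.195180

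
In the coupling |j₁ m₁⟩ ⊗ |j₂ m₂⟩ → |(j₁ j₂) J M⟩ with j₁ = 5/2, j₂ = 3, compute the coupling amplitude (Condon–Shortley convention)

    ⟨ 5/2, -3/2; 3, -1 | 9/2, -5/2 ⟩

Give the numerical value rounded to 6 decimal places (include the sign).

-0.317821

√[10·1!4!5!/11! · 1!4!2!4!2!7!] = √(92160/11)
  +(−1)^0/∏(0,1,4,2,0,3)! = 1/288  (running 1/288)
  +(−1)^1/∏(1,0,3,1,1,4)! = -1/144  (running -1/288)
⟨..|..⟩ = √(92160/11)·(-1/288) = -0.317821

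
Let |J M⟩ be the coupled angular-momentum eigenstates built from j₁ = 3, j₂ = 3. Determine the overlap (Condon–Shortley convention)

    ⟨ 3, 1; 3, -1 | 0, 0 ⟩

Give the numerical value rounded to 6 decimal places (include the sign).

+√(1/7) ≈ +0.377964

j₁+j₂−J=6  J+j₁−j₂=0  J−j₁+j₂=0  j₁+j₂+J+1=7
(j₁±m₁, j₂±m₂, J±M) = (4,2,2,4,0,0)
P² = 2304/7
sum k=2..2:
  [2] +1/48 = 1/48
S = 1/48
C² = P²·S² = 1/7 ; C = +0.377964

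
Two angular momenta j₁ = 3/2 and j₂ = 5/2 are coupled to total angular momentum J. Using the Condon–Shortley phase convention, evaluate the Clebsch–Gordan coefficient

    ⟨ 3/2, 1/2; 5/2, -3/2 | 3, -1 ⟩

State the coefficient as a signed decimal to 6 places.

√[7·1!2!4!/8! · 2!1!1!4!2!4!] = √(96/5)
  +(−1)^0/∏(0,1,1,1,1,3)! = 1/6  (running 1/6)
  +(−1)^1/∏(1,0,0,0,2,4)! = -1/48  (running 7/48)
⟨..|..⟩ = √(96/5)·(7/48) = +0.639010

+0.639010  (= +√(49/120))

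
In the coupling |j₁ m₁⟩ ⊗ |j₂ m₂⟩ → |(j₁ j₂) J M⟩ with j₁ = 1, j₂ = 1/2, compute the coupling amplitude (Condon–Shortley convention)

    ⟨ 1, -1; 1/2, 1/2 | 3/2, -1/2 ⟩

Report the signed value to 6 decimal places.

triangle: 0!*2!*1!/4! = 2/24
(j±m)!: 0!*2!*1!*0!*1!*2! = 4
prefactor² = (2J+1)*Δ*N² = 4/3
  k=0: +1/(0!*0!*2!*1!*0!*0!) = 1/2
Σ = 1/2  ⇒  CG² = 4/3*1/2² = 1/3
CG = +√(1/3) = +0.577350

+√(1/3) = +0.577350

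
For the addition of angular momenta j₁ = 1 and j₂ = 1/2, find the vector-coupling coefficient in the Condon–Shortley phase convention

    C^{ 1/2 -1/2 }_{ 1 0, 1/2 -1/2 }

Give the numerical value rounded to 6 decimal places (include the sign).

triangle: 1!·1!·0!/3! = 1/6
(j±m)!: 1!·1!·0!·1!·0!·1! = 1
prefactor² = (2J+1)·Δ·N² = 1/3
  k=0: +1/(0!·1!·1!·0!·0!·0!) = 1
Σ = 1  ⇒  CG² = 1/3·1² = 1/3
CG = +√(1/3) = +0.577350

+0.577350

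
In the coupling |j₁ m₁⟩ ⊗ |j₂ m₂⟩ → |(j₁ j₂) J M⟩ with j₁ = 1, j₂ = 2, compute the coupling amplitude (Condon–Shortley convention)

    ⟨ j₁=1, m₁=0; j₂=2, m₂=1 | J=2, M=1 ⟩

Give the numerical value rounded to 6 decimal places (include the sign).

√[5·1!1!3!/6! · 1!1!3!1!3!1!] = √(3/2)
  +(−1)^0/∏(0,1,1,3,0,0)! = 1/6  (running 1/6)
  +(−1)^1/∏(1,0,0,2,1,1)! = -1/2  (running -1/3)
⟨..|..⟩ = √(3/2)·(-1/3) = -0.408248

-0.408248  (= −√(1/6))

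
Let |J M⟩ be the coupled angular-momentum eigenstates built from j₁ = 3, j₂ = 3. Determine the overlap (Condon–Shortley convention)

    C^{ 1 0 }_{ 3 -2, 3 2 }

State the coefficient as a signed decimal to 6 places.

√[3·5!1!1!/8! · 1!5!5!1!1!1!] = √(900/7)
  +(−1)^4/∏(4,1,1,1,0,0)! = 1/24  (running 1/24)
  +(−1)^5/∏(5,0,0,0,1,1)! = -1/120  (running 1/30)
⟨..|..⟩ = √(900/7)·(1/30) = +0.377964

+0.377964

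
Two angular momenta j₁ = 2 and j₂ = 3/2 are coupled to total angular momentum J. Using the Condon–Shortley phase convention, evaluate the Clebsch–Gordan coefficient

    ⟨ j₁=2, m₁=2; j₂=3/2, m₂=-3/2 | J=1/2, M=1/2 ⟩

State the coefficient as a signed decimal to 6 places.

j₁+j₂−J=3  J+j₁−j₂=1  J−j₁+j₂=0  j₁+j₂+J+1=5
(j₁±m₁, j₂±m₂, J±M) = (4,0,0,3,1,0)
P² = 72/5
sum k=0..0:
  [0] +1/6 = 1/6
S = 1/6
C² = P²·S² = 2/5 ; C = +0.632456

+0.632456  (= +√(2/5))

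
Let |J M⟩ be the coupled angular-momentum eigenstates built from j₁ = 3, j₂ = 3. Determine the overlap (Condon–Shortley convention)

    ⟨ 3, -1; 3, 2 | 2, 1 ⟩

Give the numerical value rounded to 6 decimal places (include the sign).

√[5·4!2!2!/9! · 2!4!5!1!3!1!] = √(320/7)
  +(−1)^3/∏(3,1,1,2,1,0)! = -1/12  (running -1/12)
  +(−1)^4/∏(4,0,0,1,2,1)! = 1/48  (running -1/16)
⟨..|..⟩ = √(320/7)·(-1/16) = -0.422577

-0.422577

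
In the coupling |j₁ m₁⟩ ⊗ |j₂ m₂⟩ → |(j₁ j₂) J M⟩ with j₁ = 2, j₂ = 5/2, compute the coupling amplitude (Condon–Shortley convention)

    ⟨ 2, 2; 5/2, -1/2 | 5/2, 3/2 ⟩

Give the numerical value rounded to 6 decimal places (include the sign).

+√(27/70) = +0.621059

√[6·2!2!3!/8! · 4!0!2!3!4!1!] = √(864/35)
  +(−1)^0/∏(0,2,0,2,2,1)! = 1/8  (running 1/8)
⟨..|..⟩ = √(864/35)·(1/8) = +0.621059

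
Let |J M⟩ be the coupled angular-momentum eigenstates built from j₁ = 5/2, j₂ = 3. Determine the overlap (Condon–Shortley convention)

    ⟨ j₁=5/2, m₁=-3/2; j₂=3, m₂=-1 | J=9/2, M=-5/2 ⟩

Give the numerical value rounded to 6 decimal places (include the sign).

−√(10/99) ≈ -0.317821

j₁+j₂−J=1  J+j₁−j₂=4  J−j₁+j₂=5  j₁+j₂+J+1=11
(j₁±m₁, j₂±m₂, J±M) = (1,4,2,4,2,7)
P² = 92160/11
sum k=0..1:
  [0] +1/288 = 1/288
  [1] −1/144 = -1/144
S = -1/288
C² = P²·S² = 10/99 ; C = -0.317821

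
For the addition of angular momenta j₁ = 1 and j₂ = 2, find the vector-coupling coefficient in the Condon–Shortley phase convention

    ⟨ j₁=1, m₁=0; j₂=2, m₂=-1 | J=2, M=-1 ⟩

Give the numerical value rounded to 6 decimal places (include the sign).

j₁+j₂−J=1  J+j₁−j₂=1  J−j₁+j₂=3  j₁+j₂+J+1=6
(j₁±m₁, j₂±m₂, J±M) = (1,1,1,3,1,3)
P² = 3/2
sum k=0..1:
  [0] +1/2 = 1/2
  [1] −1/6 = -1/6
S = 1/3
C² = P²·S² = 1/6 ; C = +0.408248

+0.408248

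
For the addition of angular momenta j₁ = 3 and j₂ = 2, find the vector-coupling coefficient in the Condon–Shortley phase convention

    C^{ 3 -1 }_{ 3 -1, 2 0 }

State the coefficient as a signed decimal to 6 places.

triangle: 2!×4!×2!/9! = 96/362880
(j±m)!: 2!×4!×2!×2!×2!×4! = 9216
prefactor² = (2J+1)×Δ×N² = 256/15
  k=0: +1/(0!×2!×4!×2!×0!×0!) = 1/96
  k=1: −1/(1!×1!×3!×1!×1!×1!) = -1/6
  k=2: +1/(2!×0!×2!×0!×2!×2!) = 1/16
Σ = -3/32  ⇒  CG² = 256/15×(-3/32)² = 3/20
CG = −√(3/20) = -0.387298

−√(3/20) = -0.387298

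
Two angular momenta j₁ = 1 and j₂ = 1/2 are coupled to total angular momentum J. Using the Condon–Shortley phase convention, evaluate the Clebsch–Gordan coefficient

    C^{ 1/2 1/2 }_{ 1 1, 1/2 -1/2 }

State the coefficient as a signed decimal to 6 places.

+√(2/3) ≈ +0.816497

√[2·1!1!0!/3! · 2!0!0!1!1!0!] = √(2/3)
  +(−1)^0/∏(0,1,0,0,1,0)! = 1  (running 1)
⟨..|..⟩ = √(2/3)·(1) = +0.816497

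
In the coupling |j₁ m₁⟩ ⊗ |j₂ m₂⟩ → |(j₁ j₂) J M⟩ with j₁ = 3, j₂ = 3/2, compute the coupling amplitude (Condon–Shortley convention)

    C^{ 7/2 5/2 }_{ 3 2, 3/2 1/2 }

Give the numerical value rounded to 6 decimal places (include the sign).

√[8·1!5!2!/9! · 5!1!2!1!6!1!] = √(6400/7)
  +(−1)^0/∏(0,1,1,2,4,0)! = 1/48  (running 1/48)
  +(−1)^1/∏(1,0,0,1,5,1)! = -1/120  (running 1/80)
⟨..|..⟩ = √(6400/7)·(1/80) = +0.377964

+0.377964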